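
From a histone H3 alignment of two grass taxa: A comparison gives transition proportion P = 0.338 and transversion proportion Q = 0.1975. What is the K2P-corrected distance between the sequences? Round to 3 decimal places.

1.159

Under the Kimura two-parameter model, d = −½ ln(1 − 2P − Q) − ¼ ln(1 − 2Q).
1 − 2P − Q = 0.1265, giving −½ ln(0.1265) = 1.033756.
1 − 2Q = 0.605, giving −¼ ln(0.605) = 0.125632.
d = 1.033756 + 0.125632 = 1.159388.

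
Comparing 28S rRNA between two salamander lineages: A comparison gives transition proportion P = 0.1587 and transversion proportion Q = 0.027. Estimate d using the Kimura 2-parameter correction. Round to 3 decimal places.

Under the Kimura two-parameter model, d = −½ ln(1 − 2P − Q) − ¼ ln(1 − 2Q).
1 − 2P − Q = 0.6556, giving −½ ln(0.6556) = 0.211102.
1 − 2Q = 0.946, giving −¼ ln(0.946) = 0.013878.
d = 0.211102 + 0.013878 = 0.224980.

0.225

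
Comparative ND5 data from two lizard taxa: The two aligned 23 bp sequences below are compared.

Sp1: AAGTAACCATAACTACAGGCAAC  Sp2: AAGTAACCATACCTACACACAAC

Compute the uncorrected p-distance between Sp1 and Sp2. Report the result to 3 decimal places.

0.130

The sequences differ at 3 of 23 positions (sites 12, 18, 19).
p = 3/23 = 0.130434… ≈ 0.130 (to 3 d.p.).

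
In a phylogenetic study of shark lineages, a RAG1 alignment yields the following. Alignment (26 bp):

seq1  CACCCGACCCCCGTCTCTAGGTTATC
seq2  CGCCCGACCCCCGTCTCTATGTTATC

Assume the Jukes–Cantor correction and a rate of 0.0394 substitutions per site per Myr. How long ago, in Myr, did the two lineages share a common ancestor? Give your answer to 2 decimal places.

The sequences differ at 2 of 26 sites (2, 20), so p = 2/26 ≈ 0.076923.
d = −(3/4) ln(1 − 4p/3) = −0.75 ln(1 − 0.102564) = −0.75 ln(0.897436)
  = −0.75 × (-0.108213) = 0.081160 substitutions/site.
Under a molecular clock d = 2μt, so t = d/(2μ) = 0.081160 / (2 × 0.0394) = 1.03 Myr.

1.03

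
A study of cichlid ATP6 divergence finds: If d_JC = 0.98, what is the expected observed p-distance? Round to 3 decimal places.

p = (3/4)(1 − e^(−4d/3)) = 0.75 × (1 − e^(-1.306667)) = 0.75 × (1 − 0.270721) = 0.546959.

0.547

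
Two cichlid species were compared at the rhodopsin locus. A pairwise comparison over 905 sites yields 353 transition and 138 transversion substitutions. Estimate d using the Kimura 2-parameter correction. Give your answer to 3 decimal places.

1.439

P = 353/905 ≈ 0.390055 and Q = 138/905 ≈ 0.152486.
Under the Kimura two-parameter model, d = −½ ln(1 − 2P − Q) − ¼ ln(1 − 2Q).
1 − 2P − Q = 0.067404, giving −½ ln(0.067404) = 1.348525.
1 − 2Q = 0.695028, giving −¼ ln(0.695028) = 0.090951.
d = 1.348525 + 0.090951 = 1.439476.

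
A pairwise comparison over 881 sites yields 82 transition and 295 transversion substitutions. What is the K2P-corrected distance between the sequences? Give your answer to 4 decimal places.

0.6450

P = 82/881 ≈ 0.093076 and Q = 295/881 ≈ 0.334847.
Under the Kimura two-parameter model, d = −½ ln(1 − 2P − Q) − ¼ ln(1 − 2Q).
1 − 2P − Q = 0.479001, giving −½ ln(0.479001) = 0.368026.
1 − 2Q = 0.330306, giving −¼ ln(0.330306) = 0.276934.
d = 0.368026 + 0.276934 = 0.644960.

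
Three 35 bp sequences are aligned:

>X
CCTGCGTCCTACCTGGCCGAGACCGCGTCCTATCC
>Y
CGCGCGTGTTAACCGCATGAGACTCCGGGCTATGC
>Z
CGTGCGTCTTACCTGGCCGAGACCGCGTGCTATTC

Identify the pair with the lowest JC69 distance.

X–Y: 14/35 differ, p = 0.400, d = 0.572.
X–Z: 4/35 differ, p = 0.114, d = 0.124.
Y–Z: 11/35 differ, p = 0.314, d = 0.407.
The smallest distance is between X and Z.

X and Z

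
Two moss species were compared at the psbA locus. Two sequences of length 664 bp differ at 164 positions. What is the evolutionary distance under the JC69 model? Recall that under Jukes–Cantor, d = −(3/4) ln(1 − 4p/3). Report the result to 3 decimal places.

p = 164/664 ≈ 0.246988.
d = −(3/4) ln(1 − 4p/3) = −0.75 ln(1 − 0.329317) = −0.75 ln(0.670683)
  = −0.75 × (-0.399459) = 0.299594 substitutions/site.

0.300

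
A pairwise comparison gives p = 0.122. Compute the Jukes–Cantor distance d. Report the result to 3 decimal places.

d = −(3/4) ln(1 − 4p/3) = −0.75 ln(1 − 0.162667) = −0.75 ln(0.837333)
  = −0.75 × (-0.177533) = 0.133150 substitutions/site.

0.133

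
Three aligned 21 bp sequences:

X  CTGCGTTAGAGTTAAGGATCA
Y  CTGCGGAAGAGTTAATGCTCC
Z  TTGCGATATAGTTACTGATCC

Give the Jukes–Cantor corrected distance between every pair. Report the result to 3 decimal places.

X–Y: 5/21 sites differ → p ≈ 0.238095, d = −0.75 ln(1 − 0.31746) = 0.286451 ≈ 0.286.
X–Z: 6/21 sites differ → p ≈ 0.285714, d = −0.75 ln(1 − 0.380952) = 0.359679 ≈ 0.360.
Y–Z: 6/21 sites differ → p ≈ 0.285714, d = −0.75 ln(1 − 0.380952) = 0.359679 ≈ 0.360.

d(X,Y) = 0.286, d(X,Z) = 0.360, d(Y,Z) = 0.360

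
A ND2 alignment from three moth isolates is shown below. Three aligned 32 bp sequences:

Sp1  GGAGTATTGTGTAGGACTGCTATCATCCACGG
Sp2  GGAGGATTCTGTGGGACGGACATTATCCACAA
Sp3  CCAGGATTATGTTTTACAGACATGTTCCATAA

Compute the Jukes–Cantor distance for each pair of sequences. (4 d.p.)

d(Sp1,Sp2) = 0.3525, d(Sp1,Sp3) = 0.7356, d(Sp2,Sp3) = 0.4042

Sp1–Sp2: 9/32 sites differ → p = 0.28125, d = −0.75 ln(1 − 0.375) = 0.352503 ≈ 0.3525.
Sp1–Sp3: 15/32 sites differ → p = 0.46875, d = −0.75 ln(1 − 0.625) = 0.735622 ≈ 0.7356.
Sp2–Sp3: 10/32 sites differ → p = 0.3125, d = −0.75 ln(1 − 0.416667) = 0.404248 ≈ 0.4042.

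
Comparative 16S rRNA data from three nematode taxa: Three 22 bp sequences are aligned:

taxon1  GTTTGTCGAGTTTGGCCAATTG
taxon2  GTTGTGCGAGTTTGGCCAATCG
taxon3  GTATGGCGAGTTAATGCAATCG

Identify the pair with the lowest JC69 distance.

taxon1 and taxon2

taxon1–taxon2: 4/22 differ, p = 0.182, d = 0.208.
taxon1–taxon3: 7/22 differ, p = 0.318, d = 0.414.
taxon2–taxon3: 7/22 differ, p = 0.318, d = 0.414.
The smallest distance is between taxon1 and taxon2.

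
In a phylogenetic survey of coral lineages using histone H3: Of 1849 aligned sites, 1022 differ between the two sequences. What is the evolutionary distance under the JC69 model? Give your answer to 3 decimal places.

p = 1022/1849 ≈ 0.552731.
d = −(3/4) ln(1 − 4p/3) = −0.75 ln(1 − 0.736975) = −0.75 ln(0.263025)
  = −0.75 × (-1.335506) = 1.001630 substitutions/site.

1.002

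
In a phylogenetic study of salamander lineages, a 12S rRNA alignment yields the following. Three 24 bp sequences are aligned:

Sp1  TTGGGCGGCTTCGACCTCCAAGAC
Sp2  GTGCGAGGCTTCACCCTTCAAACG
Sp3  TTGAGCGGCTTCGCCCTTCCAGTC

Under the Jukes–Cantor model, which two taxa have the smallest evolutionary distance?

Sp1–Sp2: 9/24 differ, p = 0.375, d = 0.520.
Sp1–Sp3: 5/24 differ, p = 0.208, d = 0.244.
Sp2–Sp3: 8/24 differ, p = 0.333, d = 0.441.
The smallest distance is between Sp1 and Sp3.

Sp1 and Sp3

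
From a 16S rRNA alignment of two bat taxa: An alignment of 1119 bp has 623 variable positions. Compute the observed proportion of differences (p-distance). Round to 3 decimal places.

p = 623/1119 = 0.556747… ≈ 0.557 (to 3 d.p.).

0.557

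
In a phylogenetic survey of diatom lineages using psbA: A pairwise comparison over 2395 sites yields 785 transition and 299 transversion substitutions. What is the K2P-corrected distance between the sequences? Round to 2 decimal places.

P = 785/2395 ≈ 0.327766 and Q = 299/2395 ≈ 0.124843.
Under the Kimura two-parameter model, d = −½ ln(1 − 2P − Q) − ¼ ln(1 − 2Q).
1 − 2P − Q = 0.219625, giving −½ ln(0.219625) = 0.757917.
1 − 2Q = 0.750314, giving −¼ ln(0.750314) = 0.071816.
d = 0.757917 + 0.071816 = 0.829733.

0.83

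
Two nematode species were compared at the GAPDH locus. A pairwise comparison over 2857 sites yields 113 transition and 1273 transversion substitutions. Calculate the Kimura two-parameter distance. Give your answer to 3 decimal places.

0.926

P = 113/2857 ≈ 0.039552 and Q = 1273/2857 ≈ 0.445572.
Under the Kimura two-parameter model, d = −½ ln(1 − 2P − Q) − ¼ ln(1 − 2Q).
1 − 2P − Q = 0.475324, giving −½ ln(0.475324) = 0.371879.
1 − 2Q = 0.108856, giving −¼ ln(0.108856) = 0.554432.
d = 0.371879 + 0.554432 = 0.926311.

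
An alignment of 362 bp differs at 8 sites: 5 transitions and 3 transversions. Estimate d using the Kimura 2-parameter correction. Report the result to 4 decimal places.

0.0225

P = 5/362 ≈ 0.013812 and Q = 3/362 ≈ 0.008287.
Under the Kimura two-parameter model, d = −½ ln(1 − 2P − Q) − ¼ ln(1 − 2Q).
1 − 2P − Q = 0.964089, giving −½ ln(0.964089) = 0.018286.
1 − 2Q = 0.983426, giving −¼ ln(0.983426) = 0.004178.
d = 0.018286 + 0.004178 = 0.022464.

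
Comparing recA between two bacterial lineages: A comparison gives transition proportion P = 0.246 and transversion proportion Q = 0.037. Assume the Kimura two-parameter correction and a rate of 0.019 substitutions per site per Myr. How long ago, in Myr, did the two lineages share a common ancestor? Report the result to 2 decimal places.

Under the Kimura two-parameter model, d = −½ ln(1 − 2P − Q) − ¼ ln(1 − 2Q).
1 − 2P − Q = 0.471, giving −½ ln(0.471) = 0.376449.
1 − 2Q = 0.926, giving −¼ ln(0.926) = 0.019220.
d = 0.376449 + 0.019220 = 0.395669.
Under a molecular clock d = 2μt, so t = d/(2μ) = 0.395669 / (2 × 0.019) = 10.41 Myr.

10.41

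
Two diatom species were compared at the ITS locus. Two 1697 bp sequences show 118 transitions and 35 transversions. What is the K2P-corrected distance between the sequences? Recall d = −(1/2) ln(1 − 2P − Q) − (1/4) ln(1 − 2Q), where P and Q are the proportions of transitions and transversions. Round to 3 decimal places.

0.098

P = 118/1697 ≈ 0.069534 and Q = 35/1697 ≈ 0.020625.
Under the Kimura two-parameter model, d = −½ ln(1 − 2P − Q) − ¼ ln(1 − 2Q).
1 − 2P − Q = 0.840307, giving −½ ln(0.840307) = 0.086994.
1 − 2Q = 0.95875, giving −¼ ln(0.95875) = 0.010531.
d = 0.086994 + 0.010531 = 0.097525.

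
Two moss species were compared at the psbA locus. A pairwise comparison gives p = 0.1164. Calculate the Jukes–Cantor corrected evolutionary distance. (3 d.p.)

d = −(3/4) ln(1 − 4p/3) = −0.75 ln(1 − 0.1552) = −0.75 ln(0.8448)
  = −0.75 × (-0.168655) = 0.126491 substitutions/site.

0.126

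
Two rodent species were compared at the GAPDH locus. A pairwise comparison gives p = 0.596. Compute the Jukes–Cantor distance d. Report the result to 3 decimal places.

1.187

d = −(3/4) ln(1 − 4p/3) = −0.75 ln(1 − 0.794667) = −0.75 ln(0.205333)
  = −0.75 × (-1.583122) = 1.187342 substitutions/site.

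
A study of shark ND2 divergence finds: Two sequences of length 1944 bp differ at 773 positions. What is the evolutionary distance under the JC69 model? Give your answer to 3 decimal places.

p = 773/1944 ≈ 0.397634.
d = −(3/4) ln(1 − 4p/3) = −0.75 ln(1 − 0.530179) = −0.75 ln(0.469821)
  = −0.75 × (-0.755404) = 0.566553 substitutions/site.

0.567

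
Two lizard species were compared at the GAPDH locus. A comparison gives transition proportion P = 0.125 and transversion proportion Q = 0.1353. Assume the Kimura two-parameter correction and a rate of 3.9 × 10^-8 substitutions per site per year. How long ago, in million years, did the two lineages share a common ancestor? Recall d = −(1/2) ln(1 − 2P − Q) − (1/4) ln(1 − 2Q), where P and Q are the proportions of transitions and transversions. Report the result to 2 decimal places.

4.13

Under the Kimura two-parameter model, d = −½ ln(1 − 2P − Q) − ¼ ln(1 − 2Q).
1 − 2P − Q = 0.6147, giving −½ ln(0.6147) = 0.243310.
1 − 2Q = 0.7294, giving −¼ ln(0.7294) = 0.078883.
d = 0.243310 + 0.078883 = 0.322193.
Under a molecular clock d = 2μt, so t = d/(2μ) = 0.322193 / (2 × 3.9 × 10^-8) = 4.13 million years.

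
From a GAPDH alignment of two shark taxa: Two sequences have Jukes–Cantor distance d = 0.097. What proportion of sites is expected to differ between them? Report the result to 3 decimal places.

0.091

p = (3/4)(1 − e^(−4d/3)) = 0.75 × (1 − e^(-0.129333)) = 0.75 × (1 − 0.878681) = 0.090989.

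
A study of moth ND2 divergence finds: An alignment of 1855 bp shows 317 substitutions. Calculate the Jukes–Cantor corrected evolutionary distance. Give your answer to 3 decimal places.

p = 317/1855 ≈ 0.170889.
d = −(3/4) ln(1 − 4p/3) = −0.75 ln(1 − 0.227852) = −0.75 ln(0.772148)
  = −0.75 × (-0.258579) = 0.193934 substitutions/site.

0.194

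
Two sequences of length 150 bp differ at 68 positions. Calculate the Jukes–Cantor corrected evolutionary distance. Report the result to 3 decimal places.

p = 68/150 ≈ 0.453333.
d = −(3/4) ln(1 − 4p/3) = −0.75 ln(1 − 0.604444) = −0.75 ln(0.395556)
  = −0.75 × (-0.927463) = 0.695597 substitutions/site.

0.696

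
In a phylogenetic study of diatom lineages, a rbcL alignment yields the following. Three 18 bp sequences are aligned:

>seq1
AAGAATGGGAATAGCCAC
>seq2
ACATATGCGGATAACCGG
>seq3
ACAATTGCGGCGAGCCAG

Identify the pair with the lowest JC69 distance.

seq2 and seq3

seq1–seq2: 8/18 differ, p = 0.444, d = 0.673.
seq1–seq3: 8/18 differ, p = 0.444, d = 0.673.
seq2–seq3: 6/18 differ, p = 0.333, d = 0.441.
The smallest distance is between seq2 and seq3.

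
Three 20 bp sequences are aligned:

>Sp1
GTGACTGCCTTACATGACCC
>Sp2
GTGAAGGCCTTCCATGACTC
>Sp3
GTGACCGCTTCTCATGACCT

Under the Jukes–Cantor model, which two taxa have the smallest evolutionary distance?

Sp1–Sp2: 4/20 differ, p = 0.200, d = 0.233.
Sp1–Sp3: 5/20 differ, p = 0.250, d = 0.304.
Sp2–Sp3: 7/20 differ, p = 0.350, d = 0.471.
The smallest distance is between Sp1 and Sp2.

Sp1 and Sp2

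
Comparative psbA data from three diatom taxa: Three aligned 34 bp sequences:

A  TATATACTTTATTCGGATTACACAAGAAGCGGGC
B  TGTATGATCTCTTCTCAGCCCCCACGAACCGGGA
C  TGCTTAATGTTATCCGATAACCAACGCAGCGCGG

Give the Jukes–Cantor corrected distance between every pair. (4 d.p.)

A–B: 14/34 sites differ → p ≈ 0.411765, d = −0.75 ln(1 − 0.54902) = 0.597249 ≈ 0.5972.
A–C: 15/34 sites differ → p ≈ 0.441176, d = −0.75 ln(1 − 0.588235) = 0.665477 ≈ 0.6655.
B–C: 16/34 sites differ → p ≈ 0.470588, d = −0.75 ln(1 − 0.627451) = 0.740540 ≈ 0.7405.

d(A,B) = 0.5972, d(A,C) = 0.6655, d(B,C) = 0.7405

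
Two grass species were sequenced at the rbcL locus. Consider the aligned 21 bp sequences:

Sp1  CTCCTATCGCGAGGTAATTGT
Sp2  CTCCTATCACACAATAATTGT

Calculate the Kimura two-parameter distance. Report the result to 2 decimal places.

Of 21 sites, 4 differences are transitions and 1 are transversions, so P = 4/21 ≈ 0.190476 and Q = 1/21 ≈ 0.047619.
Under the Kimura two-parameter model, d = −½ ln(1 − 2P − Q) − ¼ ln(1 − 2Q).
1 − 2P − Q = 0.571429, giving −½ ln(0.571429) = 0.279808.
1 − 2Q = 0.904762, giving −¼ ln(0.904762) = 0.025021.
d = 0.279808 + 0.025021 = 0.304829.

0.30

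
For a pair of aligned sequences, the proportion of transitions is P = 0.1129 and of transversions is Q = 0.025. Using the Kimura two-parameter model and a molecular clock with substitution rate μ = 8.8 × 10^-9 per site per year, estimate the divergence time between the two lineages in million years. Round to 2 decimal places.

8.93

Under the Kimura two-parameter model, d = −½ ln(1 − 2P − Q) − ¼ ln(1 − 2Q).
1 − 2P − Q = 0.7492, giving −½ ln(0.7492) = 0.144375.
1 − 2Q = 0.95, giving −¼ ln(0.95) = 0.012823.
d = 0.144375 + 0.012823 = 0.157198.
Under a molecular clock d = 2μt, so t = d/(2μ) = 0.157198 / (2 × 8.8 × 10^-9) = 8.93 million years.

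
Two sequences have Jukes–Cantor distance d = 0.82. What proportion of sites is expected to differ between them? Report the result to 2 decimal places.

p = (3/4)(1 − e^(−4d/3)) = 0.75 × (1 − e^(-1.093333)) = 0.75 × (1 − 0.335098) = 0.498677.

0.50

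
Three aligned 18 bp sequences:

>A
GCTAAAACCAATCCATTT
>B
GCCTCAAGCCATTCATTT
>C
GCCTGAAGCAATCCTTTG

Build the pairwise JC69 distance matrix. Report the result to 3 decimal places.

A–B: 6/18 sites differ → p ≈ 0.333333, d = −0.75 ln(1 − 0.444444) = 0.440839 ≈ 0.441.
A–C: 6/18 sites differ → p ≈ 0.333333, d = −0.75 ln(1 − 0.444444) = 0.440839 ≈ 0.441.
B–C: 5/18 sites differ → p ≈ 0.277778, d = −0.75 ln(1 − 0.370371) = 0.346968 ≈ 0.347.

d(A,B) = 0.441, d(A,C) = 0.441, d(B,C) = 0.347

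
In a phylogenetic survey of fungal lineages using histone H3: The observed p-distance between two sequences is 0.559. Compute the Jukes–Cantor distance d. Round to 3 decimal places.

d = −(3/4) ln(1 − 4p/3) = −0.75 ln(1 − 0.745333) = −0.75 ln(0.254667)
  = −0.75 × (-1.367798) = 1.025849 substitutions/site.

1.026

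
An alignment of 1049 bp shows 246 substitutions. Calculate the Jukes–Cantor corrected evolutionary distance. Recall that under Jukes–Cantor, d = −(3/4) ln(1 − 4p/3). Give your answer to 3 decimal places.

0.281

p = 246/1049 ≈ 0.234509.
d = −(3/4) ln(1 − 4p/3) = −0.75 ln(1 − 0.312679) = −0.75 ln(0.687321)
  = −0.75 × (-0.374954) = 0.281216 substitutions/site.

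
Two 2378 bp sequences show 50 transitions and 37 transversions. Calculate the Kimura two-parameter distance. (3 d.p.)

P = 50/2378 ≈ 0.021026 and Q = 37/2378 ≈ 0.015559.
Under the Kimura two-parameter model, d = −½ ln(1 − 2P − Q) − ¼ ln(1 − 2Q).
1 − 2P − Q = 0.942389, giving −½ ln(0.942389) = 0.029669.
1 − 2Q = 0.968882, giving −¼ ln(0.968882) = 0.007903.
d = 0.029669 + 0.007903 = 0.037572.

0.038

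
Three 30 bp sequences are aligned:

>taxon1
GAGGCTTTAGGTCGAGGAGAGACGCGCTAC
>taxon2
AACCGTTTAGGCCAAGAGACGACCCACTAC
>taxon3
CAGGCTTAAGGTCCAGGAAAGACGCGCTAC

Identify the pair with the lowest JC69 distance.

taxon1 and taxon3

taxon1–taxon2: 12/30 differ, p = 0.400, d = 0.572.
taxon1–taxon3: 4/30 differ, p = 0.133, d = 0.147.
taxon2–taxon3: 12/30 differ, p = 0.400, d = 0.572.
The smallest distance is between taxon1 and taxon3.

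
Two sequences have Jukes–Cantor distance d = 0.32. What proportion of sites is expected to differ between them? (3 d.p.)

p = (3/4)(1 − e^(−4d/3)) = 0.75 × (1 − e^(-0.426667)) = 0.75 × (1 − 0.652681) = 0.260489.

0.260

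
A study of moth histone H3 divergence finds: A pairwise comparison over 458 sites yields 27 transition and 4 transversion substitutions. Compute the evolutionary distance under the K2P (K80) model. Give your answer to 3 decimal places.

P = 27/458 ≈ 0.058952 and Q = 4/458 ≈ 0.008734.
Under the Kimura two-parameter model, d = −½ ln(1 − 2P − Q) − ¼ ln(1 − 2Q).
1 − 2P − Q = 0.873362, giving −½ ln(0.873362) = 0.067703.
1 − 2Q = 0.982532, giving −¼ ln(0.982532) = 0.004406.
d = 0.067703 + 0.004406 = 0.072109.

0.072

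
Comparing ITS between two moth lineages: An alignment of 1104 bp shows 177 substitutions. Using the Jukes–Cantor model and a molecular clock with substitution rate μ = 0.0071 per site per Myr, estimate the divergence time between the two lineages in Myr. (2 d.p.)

12.70

p = 177/1104 ≈ 0.160326.
d = −(3/4) ln(1 − 4p/3) = −0.75 ln(1 − 0.213768) = −0.75 ln(0.786232)
  = −0.75 × (-0.240503) = 0.180377 substitutions/site.
Under a molecular clock d = 2μt, so t = d/(2μ) = 0.180377 / (2 × 0.0071) = 12.70 Myr.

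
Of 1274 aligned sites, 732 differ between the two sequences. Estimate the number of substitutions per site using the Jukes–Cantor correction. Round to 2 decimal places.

p = 732/1274 ≈ 0.574568.
d = −(3/4) ln(1 − 4p/3) = −0.75 ln(1 − 0.766091) = −0.75 ln(0.233909)
  = −0.75 × (-1.452823) = 1.089617 substitutions/site.

1.09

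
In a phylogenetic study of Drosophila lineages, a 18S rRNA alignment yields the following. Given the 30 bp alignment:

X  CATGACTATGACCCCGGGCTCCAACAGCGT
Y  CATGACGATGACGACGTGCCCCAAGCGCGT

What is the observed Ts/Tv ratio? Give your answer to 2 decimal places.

Transitions are A↔G and C↔T; transversions are all other mismatches.
Transitions: 1. Transversions: 6.
R = 1/6 = 0.166666… ≈ 0.17 (to 2 d.p.).

0.17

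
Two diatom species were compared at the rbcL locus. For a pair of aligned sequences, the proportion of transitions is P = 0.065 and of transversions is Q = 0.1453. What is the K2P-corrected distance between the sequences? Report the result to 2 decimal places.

Under the Kimura two-parameter model, d = −½ ln(1 − 2P − Q) − ¼ ln(1 − 2Q).
1 − 2P − Q = 0.7247, giving −½ ln(0.7247) = 0.160999.
1 − 2Q = 0.7094, giving −¼ ln(0.7094) = 0.085834.
d = 0.160999 + 0.085834 = 0.246833.

0.25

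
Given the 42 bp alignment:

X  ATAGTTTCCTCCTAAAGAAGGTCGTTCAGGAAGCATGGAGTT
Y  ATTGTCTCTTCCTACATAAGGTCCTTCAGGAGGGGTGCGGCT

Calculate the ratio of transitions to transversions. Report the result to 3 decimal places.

1.000

Transitions are A↔G and C↔T; transversions are all other mismatches.
Transitions: 6. Transversions: 6.
R = 6/6 = 1.000.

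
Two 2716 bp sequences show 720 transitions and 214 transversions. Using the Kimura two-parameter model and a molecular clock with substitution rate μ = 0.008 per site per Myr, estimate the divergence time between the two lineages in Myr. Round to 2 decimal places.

P = 720/2716 ≈ 0.265096 and Q = 214/2716 ≈ 0.078792.
Under the Kimura two-parameter model, d = −½ ln(1 − 2P − Q) − ¼ ln(1 − 2Q).
1 − 2P − Q = 0.391016, giving −½ ln(0.391016) = 0.469503.
1 − 2Q = 0.842416, giving −¼ ln(0.842416) = 0.042870.
d = 0.469503 + 0.042870 = 0.512373.
Under a molecular clock d = 2μt, so t = d/(2μ) = 0.512373 / (2 × 0.008) = 32.02 Myr.

32.02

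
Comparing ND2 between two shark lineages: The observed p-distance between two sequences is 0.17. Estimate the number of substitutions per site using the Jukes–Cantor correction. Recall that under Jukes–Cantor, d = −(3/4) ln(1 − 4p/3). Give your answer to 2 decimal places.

d = −(3/4) ln(1 − 4p/3) = −0.75 ln(1 − 0.226667) = −0.75 ln(0.773333)
  = −0.75 × (-0.257046) = 0.192785 substitutions/site.

0.19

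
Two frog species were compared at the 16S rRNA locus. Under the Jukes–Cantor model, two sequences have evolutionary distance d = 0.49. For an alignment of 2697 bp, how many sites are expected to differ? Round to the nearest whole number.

970

Invert JC69: p = (3/4)(1 − e^(−4d/3)) = 0.75 × (1 − e^(-0.653333)) = 0.75 × (1 − 0.520309) = 0.359768.
Expected differing sites = pL ≈ 0.359768 × 2697 = 970.294296 ≈ 970.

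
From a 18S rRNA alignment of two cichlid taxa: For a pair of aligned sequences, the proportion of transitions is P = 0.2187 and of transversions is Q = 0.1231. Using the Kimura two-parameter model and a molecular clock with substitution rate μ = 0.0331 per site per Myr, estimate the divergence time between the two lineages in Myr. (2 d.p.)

7.28

Under the Kimura two-parameter model, d = −½ ln(1 − 2P − Q) − ¼ ln(1 − 2Q).
1 − 2P − Q = 0.4395, giving −½ ln(0.4395) = 0.411059.
1 − 2Q = 0.7538, giving −¼ ln(0.7538) = 0.070657.
d = 0.411059 + 0.070657 = 0.481716.
Under a molecular clock d = 2μt, so t = d/(2μ) = 0.481716 / (2 × 0.0331) = 7.28 Myr.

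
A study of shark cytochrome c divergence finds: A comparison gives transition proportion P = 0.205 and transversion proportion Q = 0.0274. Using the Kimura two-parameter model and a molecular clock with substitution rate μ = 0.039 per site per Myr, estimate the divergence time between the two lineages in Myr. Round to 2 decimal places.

3.87

Under the Kimura two-parameter model, d = −½ ln(1 − 2P − Q) − ¼ ln(1 − 2Q).
1 − 2P − Q = 0.5626, giving −½ ln(0.5626) = 0.287593.
1 − 2Q = 0.9452, giving −¼ ln(0.9452) = 0.014090.
d = 0.287593 + 0.014090 = 0.301683.
Under a molecular clock d = 2μt, so t = d/(2μ) = 0.301683 / (2 × 0.039) = 3.87 Myr.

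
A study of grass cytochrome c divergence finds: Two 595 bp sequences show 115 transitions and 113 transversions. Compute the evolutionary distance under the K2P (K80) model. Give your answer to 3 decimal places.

0.549

P = 115/595 ≈ 0.193277 and Q = 113/595 ≈ 0.189916.
Under the Kimura two-parameter model, d = −½ ln(1 − 2P − Q) − ¼ ln(1 − 2Q).
1 − 2P − Q = 0.42353, giving −½ ln(0.42353) = 0.429565.
1 − 2Q = 0.620168, giving −¼ ln(0.620168) = 0.119441.
d = 0.429565 + 0.119441 = 0.549006.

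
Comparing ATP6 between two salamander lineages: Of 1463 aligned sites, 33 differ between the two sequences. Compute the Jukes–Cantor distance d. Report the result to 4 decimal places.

0.0229

p = 33/1463 ≈ 0.022556.
d = −(3/4) ln(1 − 4p/3) = −0.75 ln(1 − 0.030075) = −0.75 ln(0.969925)
  = −0.75 × (-0.030537) = 0.022903 substitutions/site.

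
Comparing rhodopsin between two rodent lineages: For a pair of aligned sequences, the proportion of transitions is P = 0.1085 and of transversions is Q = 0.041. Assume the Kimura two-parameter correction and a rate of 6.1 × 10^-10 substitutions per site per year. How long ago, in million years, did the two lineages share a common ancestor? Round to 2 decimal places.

139.83

Under the Kimura two-parameter model, d = −½ ln(1 − 2P − Q) − ¼ ln(1 − 2Q).
1 − 2P − Q = 0.742, giving −½ ln(0.742) = 0.149203.
1 − 2Q = 0.918, giving −¼ ln(0.918) = 0.021389.
d = 0.149203 + 0.021389 = 0.170592.
Under a molecular clock d = 2μt, so t = d/(2μ) = 0.170592 / (2 × 6.1 × 10^-10) = 139.83 million years.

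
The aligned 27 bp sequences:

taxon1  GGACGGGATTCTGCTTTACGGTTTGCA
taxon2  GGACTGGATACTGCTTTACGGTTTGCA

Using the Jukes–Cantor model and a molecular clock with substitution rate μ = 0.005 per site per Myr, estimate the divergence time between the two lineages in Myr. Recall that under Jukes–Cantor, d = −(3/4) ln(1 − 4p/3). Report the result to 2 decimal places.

The sequences differ at 2 of 27 sites (5, 10), so p = 2/27 ≈ 0.074074.
d = −(3/4) ln(1 − 4p/3) = −0.75 ln(1 − 0.098765) = −0.75 ln(0.901235)
  = −0.75 × (-0.103989) = 0.077992 substitutions/site.
Under a molecular clock d = 2μt, so t = d/(2μ) = 0.077992 / (2 × 0.005) = 7.80 Myr.

7.80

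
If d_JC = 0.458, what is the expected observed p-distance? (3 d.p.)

0.343

p = (3/4)(1 − e^(−4d/3)) = 0.75 × (1 − e^(-0.610667)) = 0.75 × (1 − 0.542989) = 0.342758.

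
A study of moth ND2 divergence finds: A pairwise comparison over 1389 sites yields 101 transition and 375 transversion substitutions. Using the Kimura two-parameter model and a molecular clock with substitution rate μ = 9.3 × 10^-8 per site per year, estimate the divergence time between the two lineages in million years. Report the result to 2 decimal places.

P = 101/1389 ≈ 0.072714 and Q = 375/1389 ≈ 0.269978.
Under the Kimura two-parameter model, d = −½ ln(1 − 2P − Q) − ¼ ln(1 − 2Q).
1 − 2P − Q = 0.584594, giving −½ ln(0.584594) = 0.268419.
1 − 2Q = 0.460044, giving −¼ ln(0.460044) = 0.194108.
d = 0.268419 + 0.194108 = 0.462527.
Under a molecular clock d = 2μt, so t = d/(2μ) = 0.462527 / (2 × 9.3 × 10^-8) = 2.49 million years.

2.49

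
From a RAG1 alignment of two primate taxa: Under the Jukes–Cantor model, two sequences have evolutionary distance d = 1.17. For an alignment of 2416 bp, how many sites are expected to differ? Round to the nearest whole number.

1431

Invert JC69: p = (3/4)(1 − e^(−4d/3)) = 0.75 × (1 − e^(-1.56)) = 0.75 × (1 − 0.210136) = 0.592398.
Expected differing sites = pL ≈ 0.592398 × 2416 = 1431.233568 ≈ 1431.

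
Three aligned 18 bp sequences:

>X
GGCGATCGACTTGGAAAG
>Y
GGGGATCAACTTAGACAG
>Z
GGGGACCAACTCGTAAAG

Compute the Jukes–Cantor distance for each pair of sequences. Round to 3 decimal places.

X–Y: 4/18 sites differ → p ≈ 0.222222, d = −0.75 ln(1 − 0.296296) = 0.263548 ≈ 0.264.
X–Z: 5/18 sites differ → p ≈ 0.277778, d = −0.75 ln(1 − 0.370371) = 0.346968 ≈ 0.347.
Y–Z: 5/18 sites differ → p ≈ 0.277778, d = −0.75 ln(1 − 0.370371) = 0.346968 ≈ 0.347.

d(X,Y) = 0.264, d(X,Z) = 0.347, d(Y,Z) = 0.347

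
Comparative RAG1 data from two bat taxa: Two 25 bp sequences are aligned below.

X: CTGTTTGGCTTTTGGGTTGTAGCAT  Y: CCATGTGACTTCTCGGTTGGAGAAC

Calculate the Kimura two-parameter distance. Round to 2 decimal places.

0.51

Of 25 sites, 5 differences are transitions and 4 are transversions, so P = 5/25 = 0.2 and Q = 4/25 = 0.16.
Under the Kimura two-parameter model, d = −½ ln(1 − 2P − Q) − ¼ ln(1 − 2Q).
1 − 2P − Q = 0.44, giving −½ ln(0.44) = 0.410490.
1 − 2Q = 0.68, giving −¼ ln(0.68) = 0.096416.
d = 0.410490 + 0.096416 = 0.506906.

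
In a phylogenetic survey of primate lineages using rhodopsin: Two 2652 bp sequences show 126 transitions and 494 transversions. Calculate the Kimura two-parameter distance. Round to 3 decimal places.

0.282

P = 126/2652 ≈ 0.047511 and Q = 494/2652 ≈ 0.186275.
Under the Kimura two-parameter model, d = −½ ln(1 − 2P − Q) − ¼ ln(1 − 2Q).
1 − 2P − Q = 0.718703, giving −½ ln(0.718703) = 0.165154.
1 − 2Q = 0.62745, giving −¼ ln(0.62745) = 0.116523.
d = 0.165154 + 0.116523 = 0.281677.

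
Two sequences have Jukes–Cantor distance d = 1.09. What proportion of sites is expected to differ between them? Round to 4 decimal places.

0.5747

p = (3/4)(1 − e^(−4d/3)) = 0.75 × (1 − e^(-1.453333)) = 0.75 × (1 − 0.233790) = 0.574658.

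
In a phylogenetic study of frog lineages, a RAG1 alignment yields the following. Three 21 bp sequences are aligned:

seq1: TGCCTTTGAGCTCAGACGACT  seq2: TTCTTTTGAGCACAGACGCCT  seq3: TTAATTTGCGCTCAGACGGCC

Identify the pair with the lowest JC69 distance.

seq1–seq2: 4/21 differ, p = 0.190, d = 0.220.
seq1–seq3: 6/21 differ, p = 0.286, d = 0.360.
seq2–seq3: 6/21 differ, p = 0.286, d = 0.360.
The smallest distance is between seq1 and seq2.

seq1 and seq2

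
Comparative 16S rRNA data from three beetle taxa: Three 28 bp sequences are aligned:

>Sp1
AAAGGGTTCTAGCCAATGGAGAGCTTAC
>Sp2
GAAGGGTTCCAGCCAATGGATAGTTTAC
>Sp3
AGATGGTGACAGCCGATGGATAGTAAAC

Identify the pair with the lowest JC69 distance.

Sp1 and Sp2

Sp1–Sp2: 4/28 differ, p = 0.143, d = 0.158.
Sp1–Sp3: 10/28 differ, p = 0.357, d = 0.485.
Sp2–Sp3: 8/28 differ, p = 0.286, d = 0.360.
The smallest distance is between Sp1 and Sp2.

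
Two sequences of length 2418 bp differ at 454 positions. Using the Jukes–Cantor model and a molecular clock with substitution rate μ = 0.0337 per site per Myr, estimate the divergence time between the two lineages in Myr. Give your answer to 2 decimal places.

3.21

p = 454/2418 ≈ 0.187758.
d = −(3/4) ln(1 − 4p/3) = −0.75 ln(1 − 0.250344) = −0.75 ln(0.749656)
  = −0.75 × (-0.288141) = 0.216106 substitutions/site.
Under a molecular clock d = 2μt, so t = d/(2μ) = 0.216106 / (2 × 0.0337) = 3.21 Myr.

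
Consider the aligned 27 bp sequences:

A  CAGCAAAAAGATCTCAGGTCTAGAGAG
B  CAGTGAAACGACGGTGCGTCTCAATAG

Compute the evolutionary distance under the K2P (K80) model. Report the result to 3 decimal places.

Of 27 sites, 6 differences are transitions and 6 are transversions, so P = 6/27 ≈ 0.222222 and Q = 6/27 ≈ 0.222222.
Under the Kimura two-parameter model, d = −½ ln(1 − 2P − Q) − ¼ ln(1 − 2Q).
1 − 2P − Q = 0.333334, giving −½ ln(0.333334) = 0.549305.
1 − 2Q = 0.555556, giving −¼ ln(0.555556) = 0.146946.
d = 0.549305 + 0.146946 = 0.696251.

0.696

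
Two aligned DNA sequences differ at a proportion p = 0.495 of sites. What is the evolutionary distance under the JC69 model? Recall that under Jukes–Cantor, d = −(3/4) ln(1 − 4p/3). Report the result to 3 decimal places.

0.809

d = −(3/4) ln(1 − 4p/3) = −0.75 ln(1 − 0.66) = −0.75 ln(0.34)
  = −0.75 × (-1.078810) = 0.809108 substitutions/site.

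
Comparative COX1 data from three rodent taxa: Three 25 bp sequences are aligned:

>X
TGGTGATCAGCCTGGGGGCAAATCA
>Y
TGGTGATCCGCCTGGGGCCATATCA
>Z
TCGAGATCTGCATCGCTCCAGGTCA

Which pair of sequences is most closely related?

X and Y

X–Y: 3/25 differ, p = 0.120, d = 0.131.
X–Z: 10/25 differ, p = 0.400, d = 0.572.
Y–Z: 9/25 differ, p = 0.360, d = 0.490.
The smallest distance is between X and Y.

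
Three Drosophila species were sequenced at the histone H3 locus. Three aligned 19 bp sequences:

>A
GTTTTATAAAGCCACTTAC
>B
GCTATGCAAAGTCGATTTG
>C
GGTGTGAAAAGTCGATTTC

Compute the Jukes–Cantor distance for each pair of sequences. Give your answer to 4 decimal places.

A–B: 9/19 sites differ → p ≈ 0.473684, d = −0.75 ln(1 − 0.631579) = 0.748897 ≈ 0.7489.
A–C: 8/19 sites differ → p ≈ 0.421053, d = −0.75 ln(1 − 0.561404) = 0.618132 ≈ 0.6181.
B–C: 4/19 sites differ → p ≈ 0.210526, d = −0.75 ln(1 − 0.280701) = 0.247109 ≈ 0.2471.

d(A,B) = 0.7489, d(A,C) = 0.6181, d(B,C) = 0.2471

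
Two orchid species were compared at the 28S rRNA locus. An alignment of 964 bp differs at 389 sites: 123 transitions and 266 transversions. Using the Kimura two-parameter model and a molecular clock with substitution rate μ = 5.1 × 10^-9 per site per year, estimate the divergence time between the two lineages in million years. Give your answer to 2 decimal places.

56.80

P = 123/964 ≈ 0.127593 and Q = 266/964 ≈ 0.275934.
Under the Kimura two-parameter model, d = −½ ln(1 − 2P − Q) − ¼ ln(1 − 2Q).
1 − 2P − Q = 0.46888, giving −½ ln(0.46888) = 0.378704.
1 − 2Q = 0.448132, giving −¼ ln(0.448132) = 0.200667.
d = 0.378704 + 0.200667 = 0.579371.
Under a molecular clock d = 2μt, so t = d/(2μ) = 0.579371 / (2 × 5.1 × 10^-9) = 56.80 million years.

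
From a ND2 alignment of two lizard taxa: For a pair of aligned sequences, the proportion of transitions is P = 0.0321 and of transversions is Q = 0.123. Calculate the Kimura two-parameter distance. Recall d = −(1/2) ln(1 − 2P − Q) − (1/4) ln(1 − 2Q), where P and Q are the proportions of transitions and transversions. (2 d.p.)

0.17

Under the Kimura two-parameter model, d = −½ ln(1 − 2P − Q) − ¼ ln(1 − 2Q).
1 − 2P − Q = 0.8128, giving −½ ln(0.8128) = 0.103635.
1 − 2Q = 0.754, giving −¼ ln(0.754) = 0.070591.
d = 0.103635 + 0.070591 = 0.174226.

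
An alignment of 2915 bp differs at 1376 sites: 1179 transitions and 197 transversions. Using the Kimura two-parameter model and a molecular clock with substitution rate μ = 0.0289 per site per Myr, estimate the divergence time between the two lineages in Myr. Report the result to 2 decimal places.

18.72

P = 1179/2915 ≈ 0.40446 and Q = 197/2915 ≈ 0.067581.
Under the Kimura two-parameter model, d = −½ ln(1 − 2P − Q) − ¼ ln(1 − 2Q).
1 − 2P − Q = 0.123499, giving −½ ln(0.123499) = 1.045761.
1 − 2Q = 0.864838, giving −¼ ln(0.864838) = 0.036303.
d = 1.045761 + 0.036303 = 1.082064.
Under a molecular clock d = 2μt, so t = d/(2μ) = 1.082064 / (2 × 0.0289) = 18.72 Myr.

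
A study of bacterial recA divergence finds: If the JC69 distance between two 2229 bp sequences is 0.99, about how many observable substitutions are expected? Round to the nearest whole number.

Invert JC69: p = (3/4)(1 − e^(−4d/3)) = 0.75 × (1 − e^(-1.32)) = 0.75 × (1 − 0.267135) = 0.549649.
Expected differing sites = pL ≈ 0.549649 × 2229 = 1225.167621 ≈ 1225.

1225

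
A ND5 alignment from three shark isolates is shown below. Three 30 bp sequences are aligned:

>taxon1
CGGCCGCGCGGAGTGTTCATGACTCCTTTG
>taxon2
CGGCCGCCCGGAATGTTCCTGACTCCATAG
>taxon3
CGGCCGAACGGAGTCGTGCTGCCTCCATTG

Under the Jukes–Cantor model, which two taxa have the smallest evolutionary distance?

taxon1–taxon2: 5/30 differ, p = 0.167, d = 0.188.
taxon1–taxon3: 8/30 differ, p = 0.267, d = 0.330.
taxon2–taxon3: 8/30 differ, p = 0.267, d = 0.330.
The smallest distance is between taxon1 and taxon2.

taxon1 and taxon2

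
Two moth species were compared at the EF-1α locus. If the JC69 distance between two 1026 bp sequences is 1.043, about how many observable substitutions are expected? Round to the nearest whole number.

578

Invert JC69: p = (3/4)(1 − e^(−4d/3)) = 0.75 × (1 − e^(-1.390667)) = 0.75 × (1 − 0.248909) = 0.563318.
Expected differing sites = pL ≈ 0.563318 × 1026 = 577.964268 ≈ 578.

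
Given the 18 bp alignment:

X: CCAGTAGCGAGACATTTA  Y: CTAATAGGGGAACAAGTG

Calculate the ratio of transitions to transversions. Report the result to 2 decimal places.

1.67

Transitions are A↔G and C↔T; transversions are all other mismatches.
Transitions: 5. Transversions: 3.
R = 5/3 = 1.666666… ≈ 1.67 (to 2 d.p.).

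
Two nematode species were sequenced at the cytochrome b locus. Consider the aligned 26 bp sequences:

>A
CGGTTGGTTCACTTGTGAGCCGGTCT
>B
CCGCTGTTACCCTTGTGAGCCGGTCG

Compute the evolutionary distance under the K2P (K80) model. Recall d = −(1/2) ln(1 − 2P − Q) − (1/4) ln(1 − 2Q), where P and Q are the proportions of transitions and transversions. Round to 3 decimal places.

Of 26 sites, 1 differences are transitions and 5 are transversions, so P = 1/26 ≈ 0.038462 and Q = 5/26 ≈ 0.192308.
Under the Kimura two-parameter model, d = −½ ln(1 − 2P − Q) − ¼ ln(1 − 2Q).
1 − 2P − Q = 0.730768, giving −½ ln(0.730768) = 0.156830.
1 − 2Q = 0.615384, giving −¼ ln(0.615384) = 0.121377.
d = 0.156830 + 0.121377 = 0.278207.

0.278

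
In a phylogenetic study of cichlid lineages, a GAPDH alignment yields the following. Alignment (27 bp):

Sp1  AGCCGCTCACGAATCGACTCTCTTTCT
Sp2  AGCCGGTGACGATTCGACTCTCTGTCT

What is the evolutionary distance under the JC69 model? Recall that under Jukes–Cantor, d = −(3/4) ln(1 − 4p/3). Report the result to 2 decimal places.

0.17

The sequences differ at 4 of 27 sites (6, 8, 13, 24), so p = 4/27 ≈ 0.148148.
d = −(3/4) ln(1 − 4p/3) = −0.75 ln(1 − 0.197531) = −0.75 ln(0.802469)
  = −0.75 × (-0.220062) = 0.165047 substitutions/site.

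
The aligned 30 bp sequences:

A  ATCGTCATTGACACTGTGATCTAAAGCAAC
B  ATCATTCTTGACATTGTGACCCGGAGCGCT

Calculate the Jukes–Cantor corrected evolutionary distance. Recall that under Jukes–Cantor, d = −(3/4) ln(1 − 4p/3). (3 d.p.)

0.503

The sequences differ at 11 of 30 sites, so p = 11/30 ≈ 0.366667.
d = −(3/4) ln(1 − 4p/3) = −0.75 ln(1 − 0.488889) = −0.75 ln(0.511111)
  = −0.75 × (-0.671168) = 0.503376 substitutions/site.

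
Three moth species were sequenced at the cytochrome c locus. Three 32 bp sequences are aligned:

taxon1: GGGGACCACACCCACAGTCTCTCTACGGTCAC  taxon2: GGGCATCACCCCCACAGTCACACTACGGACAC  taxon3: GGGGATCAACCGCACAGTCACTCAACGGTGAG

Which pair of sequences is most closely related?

taxon1–taxon2: 6/32 differ, p = 0.188, d = 0.216.
taxon1–taxon3: 8/32 differ, p = 0.250, d = 0.304.
taxon2–taxon3: 8/32 differ, p = 0.250, d = 0.304.
The smallest distance is between taxon1 and taxon2.

taxon1 and taxon2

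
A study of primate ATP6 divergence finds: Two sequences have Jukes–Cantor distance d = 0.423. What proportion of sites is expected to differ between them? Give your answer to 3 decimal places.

p = (3/4)(1 − e^(−4d/3)) = 0.75 × (1 − e^(-0.564)) = 0.75 × (1 − 0.568929) = 0.323303.

0.323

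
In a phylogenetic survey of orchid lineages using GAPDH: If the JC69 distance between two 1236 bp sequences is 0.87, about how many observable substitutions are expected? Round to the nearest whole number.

Invert JC69: p = (3/4)(1 − e^(−4d/3)) = 0.75 × (1 − e^(-1.16)) = 0.75 × (1 − 0.313486) = 0.514886.
Expected differing sites = pL ≈ 0.514886 × 1236 = 636.399096 ≈ 636.

636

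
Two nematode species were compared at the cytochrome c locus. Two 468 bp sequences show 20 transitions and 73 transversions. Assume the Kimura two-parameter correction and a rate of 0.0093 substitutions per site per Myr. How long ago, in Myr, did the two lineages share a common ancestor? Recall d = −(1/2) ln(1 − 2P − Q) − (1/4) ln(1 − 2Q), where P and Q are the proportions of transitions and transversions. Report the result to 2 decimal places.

12.45

P = 20/468 ≈ 0.042735 and Q = 73/468 ≈ 0.155983.
Under the Kimura two-parameter model, d = −½ ln(1 − 2P − Q) − ¼ ln(1 − 2Q).
1 − 2P − Q = 0.758547, giving −½ ln(0.758547) = 0.138175.
1 − 2Q = 0.688034, giving −¼ ln(0.688034) = 0.093479.
d = 0.138175 + 0.093479 = 0.231654.
Under a molecular clock d = 2μt, so t = d/(2μ) = 0.231654 / (2 × 0.0093) = 12.45 Myr.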